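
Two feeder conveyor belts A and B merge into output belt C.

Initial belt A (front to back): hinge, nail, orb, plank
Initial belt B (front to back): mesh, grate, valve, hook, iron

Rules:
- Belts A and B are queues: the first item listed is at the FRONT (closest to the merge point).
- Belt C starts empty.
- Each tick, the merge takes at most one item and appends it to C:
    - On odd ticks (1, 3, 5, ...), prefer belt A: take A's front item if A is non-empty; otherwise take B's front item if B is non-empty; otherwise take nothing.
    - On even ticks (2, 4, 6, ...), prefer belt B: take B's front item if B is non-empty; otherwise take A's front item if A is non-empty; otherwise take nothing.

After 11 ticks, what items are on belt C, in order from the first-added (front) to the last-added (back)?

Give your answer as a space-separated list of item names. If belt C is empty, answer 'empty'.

Answer: hinge mesh nail grate orb valve plank hook iron

Derivation:
Tick 1: prefer A, take hinge from A; A=[nail,orb,plank] B=[mesh,grate,valve,hook,iron] C=[hinge]
Tick 2: prefer B, take mesh from B; A=[nail,orb,plank] B=[grate,valve,hook,iron] C=[hinge,mesh]
Tick 3: prefer A, take nail from A; A=[orb,plank] B=[grate,valve,hook,iron] C=[hinge,mesh,nail]
Tick 4: prefer B, take grate from B; A=[orb,plank] B=[valve,hook,iron] C=[hinge,mesh,nail,grate]
Tick 5: prefer A, take orb from A; A=[plank] B=[valve,hook,iron] C=[hinge,mesh,nail,grate,orb]
Tick 6: prefer B, take valve from B; A=[plank] B=[hook,iron] C=[hinge,mesh,nail,grate,orb,valve]
Tick 7: prefer A, take plank from A; A=[-] B=[hook,iron] C=[hinge,mesh,nail,grate,orb,valve,plank]
Tick 8: prefer B, take hook from B; A=[-] B=[iron] C=[hinge,mesh,nail,grate,orb,valve,plank,hook]
Tick 9: prefer A, take iron from B; A=[-] B=[-] C=[hinge,mesh,nail,grate,orb,valve,plank,hook,iron]
Tick 10: prefer B, both empty, nothing taken; A=[-] B=[-] C=[hinge,mesh,nail,grate,orb,valve,plank,hook,iron]
Tick 11: prefer A, both empty, nothing taken; A=[-] B=[-] C=[hinge,mesh,nail,grate,orb,valve,plank,hook,iron]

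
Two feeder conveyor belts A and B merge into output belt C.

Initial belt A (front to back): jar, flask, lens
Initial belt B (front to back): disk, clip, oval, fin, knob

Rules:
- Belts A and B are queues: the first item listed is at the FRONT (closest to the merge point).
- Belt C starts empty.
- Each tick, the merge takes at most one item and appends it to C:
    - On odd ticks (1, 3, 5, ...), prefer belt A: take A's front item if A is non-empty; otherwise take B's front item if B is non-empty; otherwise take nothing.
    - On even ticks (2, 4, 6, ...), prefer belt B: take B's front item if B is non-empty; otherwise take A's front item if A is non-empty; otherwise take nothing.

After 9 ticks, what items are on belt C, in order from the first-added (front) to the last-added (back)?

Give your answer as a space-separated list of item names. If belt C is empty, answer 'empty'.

Tick 1: prefer A, take jar from A; A=[flask,lens] B=[disk,clip,oval,fin,knob] C=[jar]
Tick 2: prefer B, take disk from B; A=[flask,lens] B=[clip,oval,fin,knob] C=[jar,disk]
Tick 3: prefer A, take flask from A; A=[lens] B=[clip,oval,fin,knob] C=[jar,disk,flask]
Tick 4: prefer B, take clip from B; A=[lens] B=[oval,fin,knob] C=[jar,disk,flask,clip]
Tick 5: prefer A, take lens from A; A=[-] B=[oval,fin,knob] C=[jar,disk,flask,clip,lens]
Tick 6: prefer B, take oval from B; A=[-] B=[fin,knob] C=[jar,disk,flask,clip,lens,oval]
Tick 7: prefer A, take fin from B; A=[-] B=[knob] C=[jar,disk,flask,clip,lens,oval,fin]
Tick 8: prefer B, take knob from B; A=[-] B=[-] C=[jar,disk,flask,clip,lens,oval,fin,knob]
Tick 9: prefer A, both empty, nothing taken; A=[-] B=[-] C=[jar,disk,flask,clip,lens,oval,fin,knob]

Answer: jar disk flask clip lens oval fin knob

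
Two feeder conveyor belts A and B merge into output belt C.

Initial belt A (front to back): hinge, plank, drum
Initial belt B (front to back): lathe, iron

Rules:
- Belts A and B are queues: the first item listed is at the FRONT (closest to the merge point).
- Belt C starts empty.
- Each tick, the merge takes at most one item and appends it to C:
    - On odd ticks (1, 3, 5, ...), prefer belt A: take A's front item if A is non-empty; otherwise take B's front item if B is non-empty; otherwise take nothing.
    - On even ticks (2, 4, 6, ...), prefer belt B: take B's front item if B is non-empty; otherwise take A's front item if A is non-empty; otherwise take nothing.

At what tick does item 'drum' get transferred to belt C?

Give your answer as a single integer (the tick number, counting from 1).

Tick 1: prefer A, take hinge from A; A=[plank,drum] B=[lathe,iron] C=[hinge]
Tick 2: prefer B, take lathe from B; A=[plank,drum] B=[iron] C=[hinge,lathe]
Tick 3: prefer A, take plank from A; A=[drum] B=[iron] C=[hinge,lathe,plank]
Tick 4: prefer B, take iron from B; A=[drum] B=[-] C=[hinge,lathe,plank,iron]
Tick 5: prefer A, take drum from A; A=[-] B=[-] C=[hinge,lathe,plank,iron,drum]

Answer: 5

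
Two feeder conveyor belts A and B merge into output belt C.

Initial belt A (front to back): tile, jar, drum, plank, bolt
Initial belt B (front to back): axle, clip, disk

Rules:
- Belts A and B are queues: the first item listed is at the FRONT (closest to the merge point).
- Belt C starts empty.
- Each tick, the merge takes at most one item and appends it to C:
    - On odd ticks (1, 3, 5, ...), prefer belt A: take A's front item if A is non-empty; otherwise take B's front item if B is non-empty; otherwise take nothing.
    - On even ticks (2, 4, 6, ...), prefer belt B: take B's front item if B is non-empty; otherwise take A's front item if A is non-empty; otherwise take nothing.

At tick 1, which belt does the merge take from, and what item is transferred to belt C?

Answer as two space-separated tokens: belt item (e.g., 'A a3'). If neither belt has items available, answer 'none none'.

Answer: A tile

Derivation:
Tick 1: prefer A, take tile from A; A=[jar,drum,plank,bolt] B=[axle,clip,disk] C=[tile]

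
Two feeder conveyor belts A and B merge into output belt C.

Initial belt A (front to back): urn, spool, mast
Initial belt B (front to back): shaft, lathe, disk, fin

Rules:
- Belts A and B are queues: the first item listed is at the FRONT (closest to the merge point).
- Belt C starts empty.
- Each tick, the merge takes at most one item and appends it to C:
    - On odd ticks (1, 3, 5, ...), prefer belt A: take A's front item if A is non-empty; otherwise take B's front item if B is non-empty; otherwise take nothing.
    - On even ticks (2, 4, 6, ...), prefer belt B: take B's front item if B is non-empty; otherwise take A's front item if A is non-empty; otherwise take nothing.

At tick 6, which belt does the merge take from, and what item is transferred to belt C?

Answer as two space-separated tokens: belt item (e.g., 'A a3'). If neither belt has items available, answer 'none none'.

Answer: B disk

Derivation:
Tick 1: prefer A, take urn from A; A=[spool,mast] B=[shaft,lathe,disk,fin] C=[urn]
Tick 2: prefer B, take shaft from B; A=[spool,mast] B=[lathe,disk,fin] C=[urn,shaft]
Tick 3: prefer A, take spool from A; A=[mast] B=[lathe,disk,fin] C=[urn,shaft,spool]
Tick 4: prefer B, take lathe from B; A=[mast] B=[disk,fin] C=[urn,shaft,spool,lathe]
Tick 5: prefer A, take mast from A; A=[-] B=[disk,fin] C=[urn,shaft,spool,lathe,mast]
Tick 6: prefer B, take disk from B; A=[-] B=[fin] C=[urn,shaft,spool,lathe,mast,disk]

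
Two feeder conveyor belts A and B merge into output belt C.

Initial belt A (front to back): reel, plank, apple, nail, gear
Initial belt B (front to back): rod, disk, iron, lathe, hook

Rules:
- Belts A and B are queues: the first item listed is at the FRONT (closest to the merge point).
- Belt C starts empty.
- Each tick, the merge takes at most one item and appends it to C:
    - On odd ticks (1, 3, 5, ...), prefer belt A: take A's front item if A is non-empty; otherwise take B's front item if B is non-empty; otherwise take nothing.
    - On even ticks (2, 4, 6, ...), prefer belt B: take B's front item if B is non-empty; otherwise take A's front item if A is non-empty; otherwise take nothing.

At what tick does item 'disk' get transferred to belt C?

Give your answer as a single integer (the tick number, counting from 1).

Tick 1: prefer A, take reel from A; A=[plank,apple,nail,gear] B=[rod,disk,iron,lathe,hook] C=[reel]
Tick 2: prefer B, take rod from B; A=[plank,apple,nail,gear] B=[disk,iron,lathe,hook] C=[reel,rod]
Tick 3: prefer A, take plank from A; A=[apple,nail,gear] B=[disk,iron,lathe,hook] C=[reel,rod,plank]
Tick 4: prefer B, take disk from B; A=[apple,nail,gear] B=[iron,lathe,hook] C=[reel,rod,plank,disk]

Answer: 4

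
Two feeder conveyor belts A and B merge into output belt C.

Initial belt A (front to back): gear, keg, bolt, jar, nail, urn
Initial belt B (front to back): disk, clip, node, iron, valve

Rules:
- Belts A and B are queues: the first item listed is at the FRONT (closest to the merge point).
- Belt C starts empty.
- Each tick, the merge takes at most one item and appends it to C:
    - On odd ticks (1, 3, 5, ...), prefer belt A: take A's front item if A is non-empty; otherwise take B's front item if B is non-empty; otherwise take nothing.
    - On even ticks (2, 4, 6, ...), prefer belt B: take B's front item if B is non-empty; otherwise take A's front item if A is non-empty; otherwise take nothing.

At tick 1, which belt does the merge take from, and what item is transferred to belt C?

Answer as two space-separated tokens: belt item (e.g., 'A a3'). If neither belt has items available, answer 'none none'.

Tick 1: prefer A, take gear from A; A=[keg,bolt,jar,nail,urn] B=[disk,clip,node,iron,valve] C=[gear]

Answer: A gear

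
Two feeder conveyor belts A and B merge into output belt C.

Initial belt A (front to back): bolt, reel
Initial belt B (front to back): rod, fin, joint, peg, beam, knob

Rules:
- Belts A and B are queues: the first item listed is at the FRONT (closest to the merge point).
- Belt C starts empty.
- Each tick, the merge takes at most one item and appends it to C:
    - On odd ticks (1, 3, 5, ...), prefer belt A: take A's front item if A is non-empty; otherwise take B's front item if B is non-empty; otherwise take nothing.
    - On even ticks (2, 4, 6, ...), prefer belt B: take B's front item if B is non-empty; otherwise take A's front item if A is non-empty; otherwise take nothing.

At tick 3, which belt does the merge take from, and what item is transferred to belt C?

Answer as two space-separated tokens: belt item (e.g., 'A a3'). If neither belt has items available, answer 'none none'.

Tick 1: prefer A, take bolt from A; A=[reel] B=[rod,fin,joint,peg,beam,knob] C=[bolt]
Tick 2: prefer B, take rod from B; A=[reel] B=[fin,joint,peg,beam,knob] C=[bolt,rod]
Tick 3: prefer A, take reel from A; A=[-] B=[fin,joint,peg,beam,knob] C=[bolt,rod,reel]

Answer: A reel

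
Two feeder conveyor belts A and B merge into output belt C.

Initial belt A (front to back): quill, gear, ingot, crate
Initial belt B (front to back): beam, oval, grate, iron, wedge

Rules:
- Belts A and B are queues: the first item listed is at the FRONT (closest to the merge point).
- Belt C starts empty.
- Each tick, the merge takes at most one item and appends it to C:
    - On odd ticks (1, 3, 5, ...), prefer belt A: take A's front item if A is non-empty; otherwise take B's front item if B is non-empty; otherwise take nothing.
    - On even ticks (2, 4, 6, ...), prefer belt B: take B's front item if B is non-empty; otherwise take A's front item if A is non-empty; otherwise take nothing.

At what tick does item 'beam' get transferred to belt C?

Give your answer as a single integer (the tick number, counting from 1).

Tick 1: prefer A, take quill from A; A=[gear,ingot,crate] B=[beam,oval,grate,iron,wedge] C=[quill]
Tick 2: prefer B, take beam from B; A=[gear,ingot,crate] B=[oval,grate,iron,wedge] C=[quill,beam]

Answer: 2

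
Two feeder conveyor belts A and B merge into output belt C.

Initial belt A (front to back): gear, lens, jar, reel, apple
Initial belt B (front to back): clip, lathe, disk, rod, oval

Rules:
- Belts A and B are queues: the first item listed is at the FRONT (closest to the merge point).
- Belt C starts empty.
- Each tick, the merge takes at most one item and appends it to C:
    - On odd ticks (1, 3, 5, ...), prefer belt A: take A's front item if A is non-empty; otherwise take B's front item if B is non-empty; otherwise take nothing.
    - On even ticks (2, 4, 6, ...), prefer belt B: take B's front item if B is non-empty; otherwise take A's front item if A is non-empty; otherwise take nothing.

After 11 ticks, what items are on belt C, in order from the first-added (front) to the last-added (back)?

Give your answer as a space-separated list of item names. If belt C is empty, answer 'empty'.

Tick 1: prefer A, take gear from A; A=[lens,jar,reel,apple] B=[clip,lathe,disk,rod,oval] C=[gear]
Tick 2: prefer B, take clip from B; A=[lens,jar,reel,apple] B=[lathe,disk,rod,oval] C=[gear,clip]
Tick 3: prefer A, take lens from A; A=[jar,reel,apple] B=[lathe,disk,rod,oval] C=[gear,clip,lens]
Tick 4: prefer B, take lathe from B; A=[jar,reel,apple] B=[disk,rod,oval] C=[gear,clip,lens,lathe]
Tick 5: prefer A, take jar from A; A=[reel,apple] B=[disk,rod,oval] C=[gear,clip,lens,lathe,jar]
Tick 6: prefer B, take disk from B; A=[reel,apple] B=[rod,oval] C=[gear,clip,lens,lathe,jar,disk]
Tick 7: prefer A, take reel from A; A=[apple] B=[rod,oval] C=[gear,clip,lens,lathe,jar,disk,reel]
Tick 8: prefer B, take rod from B; A=[apple] B=[oval] C=[gear,clip,lens,lathe,jar,disk,reel,rod]
Tick 9: prefer A, take apple from A; A=[-] B=[oval] C=[gear,clip,lens,lathe,jar,disk,reel,rod,apple]
Tick 10: prefer B, take oval from B; A=[-] B=[-] C=[gear,clip,lens,lathe,jar,disk,reel,rod,apple,oval]
Tick 11: prefer A, both empty, nothing taken; A=[-] B=[-] C=[gear,clip,lens,lathe,jar,disk,reel,rod,apple,oval]

Answer: gear clip lens lathe jar disk reel rod apple oval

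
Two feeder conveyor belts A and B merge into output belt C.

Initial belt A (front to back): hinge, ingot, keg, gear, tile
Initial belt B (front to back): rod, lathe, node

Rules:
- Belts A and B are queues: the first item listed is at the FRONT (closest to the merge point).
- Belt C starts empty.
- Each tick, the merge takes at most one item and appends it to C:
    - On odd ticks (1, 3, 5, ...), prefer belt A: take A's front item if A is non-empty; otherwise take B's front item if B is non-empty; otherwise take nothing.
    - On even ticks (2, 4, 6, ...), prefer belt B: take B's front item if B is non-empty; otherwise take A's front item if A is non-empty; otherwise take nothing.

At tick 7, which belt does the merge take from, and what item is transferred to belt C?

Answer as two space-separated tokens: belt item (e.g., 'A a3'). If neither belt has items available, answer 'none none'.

Tick 1: prefer A, take hinge from A; A=[ingot,keg,gear,tile] B=[rod,lathe,node] C=[hinge]
Tick 2: prefer B, take rod from B; A=[ingot,keg,gear,tile] B=[lathe,node] C=[hinge,rod]
Tick 3: prefer A, take ingot from A; A=[keg,gear,tile] B=[lathe,node] C=[hinge,rod,ingot]
Tick 4: prefer B, take lathe from B; A=[keg,gear,tile] B=[node] C=[hinge,rod,ingot,lathe]
Tick 5: prefer A, take keg from A; A=[gear,tile] B=[node] C=[hinge,rod,ingot,lathe,keg]
Tick 6: prefer B, take node from B; A=[gear,tile] B=[-] C=[hinge,rod,ingot,lathe,keg,node]
Tick 7: prefer A, take gear from A; A=[tile] B=[-] C=[hinge,rod,ingot,lathe,keg,node,gear]

Answer: A gear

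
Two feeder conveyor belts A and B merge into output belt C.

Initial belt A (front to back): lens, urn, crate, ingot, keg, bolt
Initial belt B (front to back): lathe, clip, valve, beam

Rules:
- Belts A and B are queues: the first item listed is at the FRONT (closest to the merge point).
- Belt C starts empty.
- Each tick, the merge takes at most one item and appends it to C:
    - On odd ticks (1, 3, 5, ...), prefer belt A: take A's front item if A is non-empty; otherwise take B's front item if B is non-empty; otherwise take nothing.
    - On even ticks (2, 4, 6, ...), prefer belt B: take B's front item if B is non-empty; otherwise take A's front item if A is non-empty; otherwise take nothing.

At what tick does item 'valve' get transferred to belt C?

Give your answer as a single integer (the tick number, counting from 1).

Answer: 6

Derivation:
Tick 1: prefer A, take lens from A; A=[urn,crate,ingot,keg,bolt] B=[lathe,clip,valve,beam] C=[lens]
Tick 2: prefer B, take lathe from B; A=[urn,crate,ingot,keg,bolt] B=[clip,valve,beam] C=[lens,lathe]
Tick 3: prefer A, take urn from A; A=[crate,ingot,keg,bolt] B=[clip,valve,beam] C=[lens,lathe,urn]
Tick 4: prefer B, take clip from B; A=[crate,ingot,keg,bolt] B=[valve,beam] C=[lens,lathe,urn,clip]
Tick 5: prefer A, take crate from A; A=[ingot,keg,bolt] B=[valve,beam] C=[lens,lathe,urn,clip,crate]
Tick 6: prefer B, take valve from B; A=[ingot,keg,bolt] B=[beam] C=[lens,lathe,urn,clip,crate,valve]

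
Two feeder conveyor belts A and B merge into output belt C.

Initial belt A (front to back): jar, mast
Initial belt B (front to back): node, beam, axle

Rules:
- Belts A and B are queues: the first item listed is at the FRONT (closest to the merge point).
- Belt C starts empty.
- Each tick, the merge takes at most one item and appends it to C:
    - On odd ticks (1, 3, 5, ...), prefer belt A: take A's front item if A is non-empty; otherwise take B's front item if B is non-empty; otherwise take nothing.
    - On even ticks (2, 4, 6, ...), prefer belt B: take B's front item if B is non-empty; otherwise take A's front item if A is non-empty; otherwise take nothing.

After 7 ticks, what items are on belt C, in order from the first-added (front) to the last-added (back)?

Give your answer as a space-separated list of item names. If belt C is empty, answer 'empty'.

Answer: jar node mast beam axle

Derivation:
Tick 1: prefer A, take jar from A; A=[mast] B=[node,beam,axle] C=[jar]
Tick 2: prefer B, take node from B; A=[mast] B=[beam,axle] C=[jar,node]
Tick 3: prefer A, take mast from A; A=[-] B=[beam,axle] C=[jar,node,mast]
Tick 4: prefer B, take beam from B; A=[-] B=[axle] C=[jar,node,mast,beam]
Tick 5: prefer A, take axle from B; A=[-] B=[-] C=[jar,node,mast,beam,axle]
Tick 6: prefer B, both empty, nothing taken; A=[-] B=[-] C=[jar,node,mast,beam,axle]
Tick 7: prefer A, both empty, nothing taken; A=[-] B=[-] C=[jar,node,mast,beam,axle]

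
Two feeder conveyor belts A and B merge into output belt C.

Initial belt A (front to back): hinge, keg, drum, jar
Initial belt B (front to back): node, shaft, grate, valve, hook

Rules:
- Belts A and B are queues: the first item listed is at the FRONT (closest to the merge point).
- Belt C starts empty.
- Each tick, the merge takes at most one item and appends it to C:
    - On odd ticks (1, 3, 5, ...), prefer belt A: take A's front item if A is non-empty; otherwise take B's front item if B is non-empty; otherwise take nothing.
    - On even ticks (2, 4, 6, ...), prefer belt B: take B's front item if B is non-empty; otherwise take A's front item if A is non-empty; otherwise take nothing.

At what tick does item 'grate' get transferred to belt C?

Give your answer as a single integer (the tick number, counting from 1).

Tick 1: prefer A, take hinge from A; A=[keg,drum,jar] B=[node,shaft,grate,valve,hook] C=[hinge]
Tick 2: prefer B, take node from B; A=[keg,drum,jar] B=[shaft,grate,valve,hook] C=[hinge,node]
Tick 3: prefer A, take keg from A; A=[drum,jar] B=[shaft,grate,valve,hook] C=[hinge,node,keg]
Tick 4: prefer B, take shaft from B; A=[drum,jar] B=[grate,valve,hook] C=[hinge,node,keg,shaft]
Tick 5: prefer A, take drum from A; A=[jar] B=[grate,valve,hook] C=[hinge,node,keg,shaft,drum]
Tick 6: prefer B, take grate from B; A=[jar] B=[valve,hook] C=[hinge,node,keg,shaft,drum,grate]

Answer: 6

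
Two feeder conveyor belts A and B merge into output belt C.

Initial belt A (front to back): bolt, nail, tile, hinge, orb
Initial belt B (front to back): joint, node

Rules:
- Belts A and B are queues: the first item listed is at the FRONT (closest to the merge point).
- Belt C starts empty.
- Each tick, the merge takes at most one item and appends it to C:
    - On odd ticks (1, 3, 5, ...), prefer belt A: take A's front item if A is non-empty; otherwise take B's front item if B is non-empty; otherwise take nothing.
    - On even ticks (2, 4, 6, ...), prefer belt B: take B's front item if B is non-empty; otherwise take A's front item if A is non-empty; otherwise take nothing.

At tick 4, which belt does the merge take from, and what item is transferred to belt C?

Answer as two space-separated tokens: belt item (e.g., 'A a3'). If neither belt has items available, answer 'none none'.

Answer: B node

Derivation:
Tick 1: prefer A, take bolt from A; A=[nail,tile,hinge,orb] B=[joint,node] C=[bolt]
Tick 2: prefer B, take joint from B; A=[nail,tile,hinge,orb] B=[node] C=[bolt,joint]
Tick 3: prefer A, take nail from A; A=[tile,hinge,orb] B=[node] C=[bolt,joint,nail]
Tick 4: prefer B, take node from B; A=[tile,hinge,orb] B=[-] C=[bolt,joint,nail,node]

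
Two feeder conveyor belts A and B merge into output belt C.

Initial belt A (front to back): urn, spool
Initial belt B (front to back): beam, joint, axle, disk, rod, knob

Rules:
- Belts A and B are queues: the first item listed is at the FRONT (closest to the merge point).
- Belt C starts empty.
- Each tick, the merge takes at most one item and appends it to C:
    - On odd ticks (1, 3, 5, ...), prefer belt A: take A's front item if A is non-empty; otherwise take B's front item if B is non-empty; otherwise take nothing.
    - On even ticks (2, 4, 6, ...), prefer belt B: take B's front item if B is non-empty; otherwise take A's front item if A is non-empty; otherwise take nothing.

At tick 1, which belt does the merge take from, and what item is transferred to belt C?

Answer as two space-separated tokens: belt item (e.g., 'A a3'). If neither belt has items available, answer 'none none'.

Tick 1: prefer A, take urn from A; A=[spool] B=[beam,joint,axle,disk,rod,knob] C=[urn]

Answer: A urn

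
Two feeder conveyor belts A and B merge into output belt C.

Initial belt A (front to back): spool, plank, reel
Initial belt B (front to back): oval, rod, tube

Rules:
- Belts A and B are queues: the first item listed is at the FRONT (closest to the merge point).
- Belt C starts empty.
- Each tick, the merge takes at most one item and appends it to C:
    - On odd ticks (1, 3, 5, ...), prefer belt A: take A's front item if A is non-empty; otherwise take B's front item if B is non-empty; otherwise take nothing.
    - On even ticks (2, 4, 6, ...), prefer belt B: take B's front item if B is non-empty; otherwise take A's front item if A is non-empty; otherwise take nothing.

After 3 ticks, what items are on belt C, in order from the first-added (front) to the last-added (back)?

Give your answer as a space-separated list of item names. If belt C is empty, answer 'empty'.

Answer: spool oval plank

Derivation:
Tick 1: prefer A, take spool from A; A=[plank,reel] B=[oval,rod,tube] C=[spool]
Tick 2: prefer B, take oval from B; A=[plank,reel] B=[rod,tube] C=[spool,oval]
Tick 3: prefer A, take plank from A; A=[reel] B=[rod,tube] C=[spool,oval,plank]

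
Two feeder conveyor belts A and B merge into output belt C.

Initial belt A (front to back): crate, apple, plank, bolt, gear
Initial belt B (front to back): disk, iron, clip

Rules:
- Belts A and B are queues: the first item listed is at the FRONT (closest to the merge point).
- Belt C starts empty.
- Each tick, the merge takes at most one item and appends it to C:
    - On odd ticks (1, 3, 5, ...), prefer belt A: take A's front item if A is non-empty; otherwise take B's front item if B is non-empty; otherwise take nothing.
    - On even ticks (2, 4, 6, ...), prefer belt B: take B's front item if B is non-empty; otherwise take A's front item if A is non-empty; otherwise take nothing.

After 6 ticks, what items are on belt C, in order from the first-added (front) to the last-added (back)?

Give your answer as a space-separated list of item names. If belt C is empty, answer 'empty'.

Tick 1: prefer A, take crate from A; A=[apple,plank,bolt,gear] B=[disk,iron,clip] C=[crate]
Tick 2: prefer B, take disk from B; A=[apple,plank,bolt,gear] B=[iron,clip] C=[crate,disk]
Tick 3: prefer A, take apple from A; A=[plank,bolt,gear] B=[iron,clip] C=[crate,disk,apple]
Tick 4: prefer B, take iron from B; A=[plank,bolt,gear] B=[clip] C=[crate,disk,apple,iron]
Tick 5: prefer A, take plank from A; A=[bolt,gear] B=[clip] C=[crate,disk,apple,iron,plank]
Tick 6: prefer B, take clip from B; A=[bolt,gear] B=[-] C=[crate,disk,apple,iron,plank,clip]

Answer: crate disk apple iron plank clip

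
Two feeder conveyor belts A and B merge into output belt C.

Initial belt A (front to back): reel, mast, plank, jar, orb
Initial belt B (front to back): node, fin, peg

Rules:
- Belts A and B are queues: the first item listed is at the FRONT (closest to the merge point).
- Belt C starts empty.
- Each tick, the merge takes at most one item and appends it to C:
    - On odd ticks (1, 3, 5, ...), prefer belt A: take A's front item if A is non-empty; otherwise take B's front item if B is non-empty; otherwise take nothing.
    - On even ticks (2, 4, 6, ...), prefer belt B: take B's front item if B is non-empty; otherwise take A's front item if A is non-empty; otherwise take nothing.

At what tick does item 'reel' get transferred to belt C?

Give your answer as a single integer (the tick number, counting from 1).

Tick 1: prefer A, take reel from A; A=[mast,plank,jar,orb] B=[node,fin,peg] C=[reel]

Answer: 1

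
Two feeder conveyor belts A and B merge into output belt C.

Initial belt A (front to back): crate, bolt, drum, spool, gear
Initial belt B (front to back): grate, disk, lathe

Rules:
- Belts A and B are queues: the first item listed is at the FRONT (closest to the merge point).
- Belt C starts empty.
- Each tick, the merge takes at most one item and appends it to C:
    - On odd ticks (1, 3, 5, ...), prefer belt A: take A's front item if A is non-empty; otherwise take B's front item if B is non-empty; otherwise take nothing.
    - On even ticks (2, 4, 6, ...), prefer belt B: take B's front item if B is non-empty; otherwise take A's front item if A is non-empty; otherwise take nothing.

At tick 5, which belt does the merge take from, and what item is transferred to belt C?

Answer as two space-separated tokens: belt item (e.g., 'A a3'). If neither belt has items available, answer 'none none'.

Tick 1: prefer A, take crate from A; A=[bolt,drum,spool,gear] B=[grate,disk,lathe] C=[crate]
Tick 2: prefer B, take grate from B; A=[bolt,drum,spool,gear] B=[disk,lathe] C=[crate,grate]
Tick 3: prefer A, take bolt from A; A=[drum,spool,gear] B=[disk,lathe] C=[crate,grate,bolt]
Tick 4: prefer B, take disk from B; A=[drum,spool,gear] B=[lathe] C=[crate,grate,bolt,disk]
Tick 5: prefer A, take drum from A; A=[spool,gear] B=[lathe] C=[crate,grate,bolt,disk,drum]

Answer: A drum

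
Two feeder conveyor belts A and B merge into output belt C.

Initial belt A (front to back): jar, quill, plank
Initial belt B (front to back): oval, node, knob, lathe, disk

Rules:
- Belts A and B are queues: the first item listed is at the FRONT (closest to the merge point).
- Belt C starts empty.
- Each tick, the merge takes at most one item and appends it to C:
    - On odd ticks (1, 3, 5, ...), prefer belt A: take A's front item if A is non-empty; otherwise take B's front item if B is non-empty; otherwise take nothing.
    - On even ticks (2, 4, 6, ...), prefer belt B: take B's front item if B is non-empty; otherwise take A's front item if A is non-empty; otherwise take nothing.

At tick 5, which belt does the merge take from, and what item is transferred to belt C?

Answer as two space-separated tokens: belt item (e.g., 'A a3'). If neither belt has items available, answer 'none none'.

Tick 1: prefer A, take jar from A; A=[quill,plank] B=[oval,node,knob,lathe,disk] C=[jar]
Tick 2: prefer B, take oval from B; A=[quill,plank] B=[node,knob,lathe,disk] C=[jar,oval]
Tick 3: prefer A, take quill from A; A=[plank] B=[node,knob,lathe,disk] C=[jar,oval,quill]
Tick 4: prefer B, take node from B; A=[plank] B=[knob,lathe,disk] C=[jar,oval,quill,node]
Tick 5: prefer A, take plank from A; A=[-] B=[knob,lathe,disk] C=[jar,oval,quill,node,plank]

Answer: A plank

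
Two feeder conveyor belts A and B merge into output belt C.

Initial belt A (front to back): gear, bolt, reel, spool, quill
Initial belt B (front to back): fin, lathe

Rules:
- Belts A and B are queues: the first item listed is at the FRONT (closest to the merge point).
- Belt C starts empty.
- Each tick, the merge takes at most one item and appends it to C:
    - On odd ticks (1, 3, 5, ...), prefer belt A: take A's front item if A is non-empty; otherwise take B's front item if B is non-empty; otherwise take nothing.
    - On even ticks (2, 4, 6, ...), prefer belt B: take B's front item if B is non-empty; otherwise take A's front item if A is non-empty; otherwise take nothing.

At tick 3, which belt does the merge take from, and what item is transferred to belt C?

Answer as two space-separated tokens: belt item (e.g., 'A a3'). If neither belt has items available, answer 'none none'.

Answer: A bolt

Derivation:
Tick 1: prefer A, take gear from A; A=[bolt,reel,spool,quill] B=[fin,lathe] C=[gear]
Tick 2: prefer B, take fin from B; A=[bolt,reel,spool,quill] B=[lathe] C=[gear,fin]
Tick 3: prefer A, take bolt from A; A=[reel,spool,quill] B=[lathe] C=[gear,fin,bolt]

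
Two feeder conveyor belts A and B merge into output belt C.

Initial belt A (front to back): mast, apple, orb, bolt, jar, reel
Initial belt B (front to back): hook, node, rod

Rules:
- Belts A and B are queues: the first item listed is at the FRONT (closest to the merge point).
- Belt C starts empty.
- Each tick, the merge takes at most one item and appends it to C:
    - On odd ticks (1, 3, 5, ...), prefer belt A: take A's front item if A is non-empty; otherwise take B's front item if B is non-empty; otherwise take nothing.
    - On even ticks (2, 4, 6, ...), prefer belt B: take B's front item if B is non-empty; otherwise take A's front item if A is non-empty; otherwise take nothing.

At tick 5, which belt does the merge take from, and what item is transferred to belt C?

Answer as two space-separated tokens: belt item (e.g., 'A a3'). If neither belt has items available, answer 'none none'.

Answer: A orb

Derivation:
Tick 1: prefer A, take mast from A; A=[apple,orb,bolt,jar,reel] B=[hook,node,rod] C=[mast]
Tick 2: prefer B, take hook from B; A=[apple,orb,bolt,jar,reel] B=[node,rod] C=[mast,hook]
Tick 3: prefer A, take apple from A; A=[orb,bolt,jar,reel] B=[node,rod] C=[mast,hook,apple]
Tick 4: prefer B, take node from B; A=[orb,bolt,jar,reel] B=[rod] C=[mast,hook,apple,node]
Tick 5: prefer A, take orb from A; A=[bolt,jar,reel] B=[rod] C=[mast,hook,apple,node,orb]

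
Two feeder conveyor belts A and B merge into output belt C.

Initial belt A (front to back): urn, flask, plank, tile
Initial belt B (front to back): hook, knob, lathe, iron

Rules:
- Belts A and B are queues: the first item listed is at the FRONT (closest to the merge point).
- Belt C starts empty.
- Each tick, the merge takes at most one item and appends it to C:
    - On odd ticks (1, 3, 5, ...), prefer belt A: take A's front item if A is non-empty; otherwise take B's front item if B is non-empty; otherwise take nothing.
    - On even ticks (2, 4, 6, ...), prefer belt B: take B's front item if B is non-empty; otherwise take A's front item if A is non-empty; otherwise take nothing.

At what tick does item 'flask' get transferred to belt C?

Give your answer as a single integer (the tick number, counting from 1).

Tick 1: prefer A, take urn from A; A=[flask,plank,tile] B=[hook,knob,lathe,iron] C=[urn]
Tick 2: prefer B, take hook from B; A=[flask,plank,tile] B=[knob,lathe,iron] C=[urn,hook]
Tick 3: prefer A, take flask from A; A=[plank,tile] B=[knob,lathe,iron] C=[urn,hook,flask]

Answer: 3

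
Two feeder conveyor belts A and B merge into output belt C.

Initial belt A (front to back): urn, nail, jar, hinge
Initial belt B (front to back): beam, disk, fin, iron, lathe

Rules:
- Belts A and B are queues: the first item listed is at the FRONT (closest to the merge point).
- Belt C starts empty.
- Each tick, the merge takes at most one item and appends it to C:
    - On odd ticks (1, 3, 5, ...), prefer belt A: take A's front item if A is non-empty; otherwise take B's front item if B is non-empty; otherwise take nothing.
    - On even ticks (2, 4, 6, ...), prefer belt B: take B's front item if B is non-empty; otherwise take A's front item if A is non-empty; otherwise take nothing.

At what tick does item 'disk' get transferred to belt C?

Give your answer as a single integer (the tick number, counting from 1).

Tick 1: prefer A, take urn from A; A=[nail,jar,hinge] B=[beam,disk,fin,iron,lathe] C=[urn]
Tick 2: prefer B, take beam from B; A=[nail,jar,hinge] B=[disk,fin,iron,lathe] C=[urn,beam]
Tick 3: prefer A, take nail from A; A=[jar,hinge] B=[disk,fin,iron,lathe] C=[urn,beam,nail]
Tick 4: prefer B, take disk from B; A=[jar,hinge] B=[fin,iron,lathe] C=[urn,beam,nail,disk]

Answer: 4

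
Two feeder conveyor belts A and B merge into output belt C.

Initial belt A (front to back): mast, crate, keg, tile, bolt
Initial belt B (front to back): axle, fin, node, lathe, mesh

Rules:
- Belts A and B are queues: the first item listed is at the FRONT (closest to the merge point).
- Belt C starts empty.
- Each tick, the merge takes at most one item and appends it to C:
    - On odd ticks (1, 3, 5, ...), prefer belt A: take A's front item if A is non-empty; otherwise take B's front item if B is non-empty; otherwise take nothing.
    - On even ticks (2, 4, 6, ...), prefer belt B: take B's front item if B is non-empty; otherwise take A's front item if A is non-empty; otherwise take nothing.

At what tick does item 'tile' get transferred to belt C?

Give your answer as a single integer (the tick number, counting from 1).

Answer: 7

Derivation:
Tick 1: prefer A, take mast from A; A=[crate,keg,tile,bolt] B=[axle,fin,node,lathe,mesh] C=[mast]
Tick 2: prefer B, take axle from B; A=[crate,keg,tile,bolt] B=[fin,node,lathe,mesh] C=[mast,axle]
Tick 3: prefer A, take crate from A; A=[keg,tile,bolt] B=[fin,node,lathe,mesh] C=[mast,axle,crate]
Tick 4: prefer B, take fin from B; A=[keg,tile,bolt] B=[node,lathe,mesh] C=[mast,axle,crate,fin]
Tick 5: prefer A, take keg from A; A=[tile,bolt] B=[node,lathe,mesh] C=[mast,axle,crate,fin,keg]
Tick 6: prefer B, take node from B; A=[tile,bolt] B=[lathe,mesh] C=[mast,axle,crate,fin,keg,node]
Tick 7: prefer A, take tile from A; A=[bolt] B=[lathe,mesh] C=[mast,axle,crate,fin,keg,node,tile]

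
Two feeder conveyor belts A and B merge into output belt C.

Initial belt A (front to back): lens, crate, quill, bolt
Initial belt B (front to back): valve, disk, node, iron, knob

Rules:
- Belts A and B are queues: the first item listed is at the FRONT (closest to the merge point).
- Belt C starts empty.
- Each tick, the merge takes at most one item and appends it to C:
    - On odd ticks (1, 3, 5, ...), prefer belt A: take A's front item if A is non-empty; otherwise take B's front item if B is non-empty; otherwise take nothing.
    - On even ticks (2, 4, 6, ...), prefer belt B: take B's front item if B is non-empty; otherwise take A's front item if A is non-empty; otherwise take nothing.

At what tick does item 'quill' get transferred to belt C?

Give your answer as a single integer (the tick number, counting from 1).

Tick 1: prefer A, take lens from A; A=[crate,quill,bolt] B=[valve,disk,node,iron,knob] C=[lens]
Tick 2: prefer B, take valve from B; A=[crate,quill,bolt] B=[disk,node,iron,knob] C=[lens,valve]
Tick 3: prefer A, take crate from A; A=[quill,bolt] B=[disk,node,iron,knob] C=[lens,valve,crate]
Tick 4: prefer B, take disk from B; A=[quill,bolt] B=[node,iron,knob] C=[lens,valve,crate,disk]
Tick 5: prefer A, take quill from A; A=[bolt] B=[node,iron,knob] C=[lens,valve,crate,disk,quill]

Answer: 5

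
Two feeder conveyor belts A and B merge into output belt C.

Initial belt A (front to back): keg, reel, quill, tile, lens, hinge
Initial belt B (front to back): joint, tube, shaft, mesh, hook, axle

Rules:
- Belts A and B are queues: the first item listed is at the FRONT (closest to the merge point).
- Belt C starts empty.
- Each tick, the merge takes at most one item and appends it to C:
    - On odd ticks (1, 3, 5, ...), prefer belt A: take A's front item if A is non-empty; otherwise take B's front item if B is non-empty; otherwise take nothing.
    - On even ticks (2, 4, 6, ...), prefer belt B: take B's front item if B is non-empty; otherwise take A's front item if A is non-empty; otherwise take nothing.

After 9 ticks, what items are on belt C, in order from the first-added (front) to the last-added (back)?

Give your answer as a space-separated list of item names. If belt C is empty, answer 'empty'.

Tick 1: prefer A, take keg from A; A=[reel,quill,tile,lens,hinge] B=[joint,tube,shaft,mesh,hook,axle] C=[keg]
Tick 2: prefer B, take joint from B; A=[reel,quill,tile,lens,hinge] B=[tube,shaft,mesh,hook,axle] C=[keg,joint]
Tick 3: prefer A, take reel from A; A=[quill,tile,lens,hinge] B=[tube,shaft,mesh,hook,axle] C=[keg,joint,reel]
Tick 4: prefer B, take tube from B; A=[quill,tile,lens,hinge] B=[shaft,mesh,hook,axle] C=[keg,joint,reel,tube]
Tick 5: prefer A, take quill from A; A=[tile,lens,hinge] B=[shaft,mesh,hook,axle] C=[keg,joint,reel,tube,quill]
Tick 6: prefer B, take shaft from B; A=[tile,lens,hinge] B=[mesh,hook,axle] C=[keg,joint,reel,tube,quill,shaft]
Tick 7: prefer A, take tile from A; A=[lens,hinge] B=[mesh,hook,axle] C=[keg,joint,reel,tube,quill,shaft,tile]
Tick 8: prefer B, take mesh from B; A=[lens,hinge] B=[hook,axle] C=[keg,joint,reel,tube,quill,shaft,tile,mesh]
Tick 9: prefer A, take lens from A; A=[hinge] B=[hook,axle] C=[keg,joint,reel,tube,quill,shaft,tile,mesh,lens]

Answer: keg joint reel tube quill shaft tile mesh lens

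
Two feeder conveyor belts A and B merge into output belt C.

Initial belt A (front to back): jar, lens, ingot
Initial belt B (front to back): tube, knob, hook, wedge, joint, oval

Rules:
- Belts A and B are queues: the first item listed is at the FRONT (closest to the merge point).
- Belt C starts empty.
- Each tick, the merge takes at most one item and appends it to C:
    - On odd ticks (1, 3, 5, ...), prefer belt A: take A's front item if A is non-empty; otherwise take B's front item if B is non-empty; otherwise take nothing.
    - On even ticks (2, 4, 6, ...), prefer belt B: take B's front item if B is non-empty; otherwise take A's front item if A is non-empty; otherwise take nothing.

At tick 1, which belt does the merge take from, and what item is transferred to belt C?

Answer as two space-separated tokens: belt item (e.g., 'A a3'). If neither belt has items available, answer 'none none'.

Tick 1: prefer A, take jar from A; A=[lens,ingot] B=[tube,knob,hook,wedge,joint,oval] C=[jar]

Answer: A jar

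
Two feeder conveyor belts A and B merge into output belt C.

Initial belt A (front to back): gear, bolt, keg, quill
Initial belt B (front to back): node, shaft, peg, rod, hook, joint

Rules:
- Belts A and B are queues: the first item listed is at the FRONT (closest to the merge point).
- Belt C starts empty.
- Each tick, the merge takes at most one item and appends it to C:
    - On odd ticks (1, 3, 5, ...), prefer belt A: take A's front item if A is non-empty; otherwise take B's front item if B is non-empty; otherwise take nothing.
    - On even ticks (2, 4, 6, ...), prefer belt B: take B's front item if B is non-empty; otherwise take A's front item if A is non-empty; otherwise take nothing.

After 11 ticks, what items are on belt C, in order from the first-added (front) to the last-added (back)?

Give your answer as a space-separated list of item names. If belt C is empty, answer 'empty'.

Answer: gear node bolt shaft keg peg quill rod hook joint

Derivation:
Tick 1: prefer A, take gear from A; A=[bolt,keg,quill] B=[node,shaft,peg,rod,hook,joint] C=[gear]
Tick 2: prefer B, take node from B; A=[bolt,keg,quill] B=[shaft,peg,rod,hook,joint] C=[gear,node]
Tick 3: prefer A, take bolt from A; A=[keg,quill] B=[shaft,peg,rod,hook,joint] C=[gear,node,bolt]
Tick 4: prefer B, take shaft from B; A=[keg,quill] B=[peg,rod,hook,joint] C=[gear,node,bolt,shaft]
Tick 5: prefer A, take keg from A; A=[quill] B=[peg,rod,hook,joint] C=[gear,node,bolt,shaft,keg]
Tick 6: prefer B, take peg from B; A=[quill] B=[rod,hook,joint] C=[gear,node,bolt,shaft,keg,peg]
Tick 7: prefer A, take quill from A; A=[-] B=[rod,hook,joint] C=[gear,node,bolt,shaft,keg,peg,quill]
Tick 8: prefer B, take rod from B; A=[-] B=[hook,joint] C=[gear,node,bolt,shaft,keg,peg,quill,rod]
Tick 9: prefer A, take hook from B; A=[-] B=[joint] C=[gear,node,bolt,shaft,keg,peg,quill,rod,hook]
Tick 10: prefer B, take joint from B; A=[-] B=[-] C=[gear,node,bolt,shaft,keg,peg,quill,rod,hook,joint]
Tick 11: prefer A, both empty, nothing taken; A=[-] B=[-] C=[gear,node,bolt,shaft,keg,peg,quill,rod,hook,joint]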